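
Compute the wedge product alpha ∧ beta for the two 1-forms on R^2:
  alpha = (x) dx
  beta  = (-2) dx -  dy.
alpha ∧ beta = (-x) dx ∧ dy

Distribute the wedge, using dx_i ∧ dx_j = -dx_j ∧ dx_i and dx_i ∧ dx_i = 0. For each pair (i, j) with i < j, the coefficient of dx_i ∧ dx_j in alpha ∧ beta is (alpha_i * beta_j - alpha_j * beta_i). Collecting: alpha ∧ beta = (-x) dx ∧ dy.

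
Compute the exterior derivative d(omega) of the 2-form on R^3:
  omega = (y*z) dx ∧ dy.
d(omega) = (y) dx ∧ dy ∧ dz

For a 2-form omega = sum_{i<j} g_{ij} dx_i ∧ dx_j, the exterior derivative is
  d(omega) = sum_{i<j} d(g_{ij}) ∧ dx_i ∧ dx_j = sum_{i<j, k} (∂g_{ij}/∂x_k) dx_k ∧ dx_i ∧ dx_j.
Expand each term, using dx_k ∧ dx_i ∧ dx_j = sgn(permutation) dx_{(a)} ∧ dx_{(b)} ∧ dx_{(c)} with (a < b < c) sorted:
  d(y*z) includes (∂/∂z)(y*z) dz = (y) dz, which multiplied by dx ∧ dy gives (y) dx ∧ dy ∧ dz
Collecting like 3-forms: d(omega) = (y) dx ∧ dy ∧ dz.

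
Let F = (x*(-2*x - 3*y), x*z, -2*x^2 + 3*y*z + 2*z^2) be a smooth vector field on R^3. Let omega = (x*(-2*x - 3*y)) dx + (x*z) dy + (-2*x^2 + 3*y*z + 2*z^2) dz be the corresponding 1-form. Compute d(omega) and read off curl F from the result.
d(omega) = (-x + 3*z) dy ∧ dz + (4*x) dz ∧ dx + (3*x + z) dx ∧ dy; curl F = (-x + 3*z, 4*x, 3*x + z)

d omega = sum_{i<j} (∂f_j/∂x_i - ∂f_i/∂x_j) dx_i ∧ dx_j. Under the identification (dy ∧ dz, dz ∧ dx, dx ∧ dy) ↔ (e_x, e_y, e_z), the coefficients are exactly the components of curl F. Compute:
  ∂R/∂y - ∂Q/∂z = (3*z) - (x) = -x + 3*z
  ∂P/∂z - ∂R/∂x = (0) - (-4*x) = 4*x
  ∂Q/∂x - ∂P/∂y = (z) - (-3*x) = 3*x + z.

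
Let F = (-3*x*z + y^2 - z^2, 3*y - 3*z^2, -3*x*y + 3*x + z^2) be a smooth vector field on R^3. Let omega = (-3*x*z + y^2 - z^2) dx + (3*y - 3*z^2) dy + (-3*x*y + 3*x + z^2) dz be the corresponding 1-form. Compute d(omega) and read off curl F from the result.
d(omega) = (-3*x + 6*z) dy ∧ dz + (-3*x + 3*y - 2*z - 3) dz ∧ dx + (-2*y) dx ∧ dy; curl F = (-3*x + 6*z, -3*x + 3*y - 2*z - 3, -2*y)

d omega = sum_{i<j} (∂f_j/∂x_i - ∂f_i/∂x_j) dx_i ∧ dx_j. Under the identification (dy ∧ dz, dz ∧ dx, dx ∧ dy) ↔ (e_x, e_y, e_z), the coefficients are exactly the components of curl F. Compute:
  ∂R/∂y - ∂Q/∂z = (-3*x) - (-6*z) = -3*x + 6*z
  ∂P/∂z - ∂R/∂x = (-3*x - 2*z) - (3 - 3*y) = -3*x + 3*y - 2*z - 3
  ∂Q/∂x - ∂P/∂y = (0) - (2*y) = -2*y.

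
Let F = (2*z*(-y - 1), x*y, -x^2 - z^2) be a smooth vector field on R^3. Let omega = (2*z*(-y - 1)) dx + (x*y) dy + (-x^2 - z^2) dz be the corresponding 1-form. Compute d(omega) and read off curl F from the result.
d(omega) = (0) dy ∧ dz + (2*x - 2*y - 2) dz ∧ dx + (y + 2*z) dx ∧ dy; curl F = (0, 2*x - 2*y - 2, y + 2*z)

d omega = sum_{i<j} (∂f_j/∂x_i - ∂f_i/∂x_j) dx_i ∧ dx_j. Under the identification (dy ∧ dz, dz ∧ dx, dx ∧ dy) ↔ (e_x, e_y, e_z), the coefficients are exactly the components of curl F. Compute:
  ∂R/∂y - ∂Q/∂z = (0) - (0) = 0
  ∂P/∂z - ∂R/∂x = (-2*y - 2) - (-2*x) = 2*x - 2*y - 2
  ∂Q/∂x - ∂P/∂y = (y) - (-2*z) = y + 2*z.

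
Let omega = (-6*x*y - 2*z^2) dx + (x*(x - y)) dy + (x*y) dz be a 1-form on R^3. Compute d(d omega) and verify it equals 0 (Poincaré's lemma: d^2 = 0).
d(d omega) = 0

Step 1: d omega = sum_{i<j} (∂f_j/∂x_i - ∂f_i/∂x_j) dx_i ∧ dx_j:
  coeff of dx ∧ dy: 8*x - y
  coeff of dx ∧ dz: y + 4*z
  coeff of dy ∧ dz: x
Step 2: Apply d again to each 2-form coefficient. The only possible 3-form in R^3 is dx ∧ dy ∧ dz, with coefficient
  ∂(coeff of dy∧dz)/∂x - ∂(coeff of dx∧dz)/∂y + ∂(coeff of dx∧dy)/∂z
  = ∂/∂x (x) - ∂/∂y (y + 4*z) + ∂/∂z (8*x - y).
Each of these terms simplifies to sums of mixed partials that cancel in pairs. The result is 0 (by equality of mixed partials for smooth functions — Schwarz / Clairaut).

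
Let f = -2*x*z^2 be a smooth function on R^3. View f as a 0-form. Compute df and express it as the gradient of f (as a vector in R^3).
df = (-2*z^2) dx + (0) dy + (-4*x*z) dz; grad f = (-2*z^2, 0, -4*x*z)

For a 0-form f, d f = (∂f/∂x) dx + (∂f/∂y) dy + (∂f/∂z) dz. The components of the vector representation are exactly the entries of grad f in Cartesian coordinates:
  ∂f/∂x = -2*z^2
  ∂f/∂y = 0
  ∂f/∂z = -4*x*z.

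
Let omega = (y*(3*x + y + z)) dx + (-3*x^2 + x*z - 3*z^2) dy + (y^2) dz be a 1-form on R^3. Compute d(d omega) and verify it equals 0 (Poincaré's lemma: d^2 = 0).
d(d omega) = 0

Step 1: d omega = sum_{i<j} (∂f_j/∂x_i - ∂f_i/∂x_j) dx_i ∧ dx_j:
  coeff of dx ∧ dy: -9*x - 2*y
  coeff of dx ∧ dz: -y
  coeff of dy ∧ dz: -x + 2*y + 6*z
Step 2: Apply d again to each 2-form coefficient. The only possible 3-form in R^3 is dx ∧ dy ∧ dz, with coefficient
  ∂(coeff of dy∧dz)/∂x - ∂(coeff of dx∧dz)/∂y + ∂(coeff of dx∧dy)/∂z
  = ∂/∂x (-x + 2*y + 6*z) - ∂/∂y (-y) + ∂/∂z (-9*x - 2*y).
Each of these terms simplifies to sums of mixed partials that cancel in pairs. The result is 0 (by equality of mixed partials for smooth functions — Schwarz / Clairaut).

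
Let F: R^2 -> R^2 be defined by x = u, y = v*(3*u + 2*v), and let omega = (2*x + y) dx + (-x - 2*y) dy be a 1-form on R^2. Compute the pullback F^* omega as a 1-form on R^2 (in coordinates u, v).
F^* omega = (-18*u*v^2 + 2*u - 12*v^3 + 2*v^2) du + (-18*u^2*v - 3*u^2 - 36*u*v^2 - 4*u*v - 16*v^3) dv

Using F^*(f dg) = (f ∘ F) d(g ∘ F), substitute each coordinate x_i by F_i(u, v) in f_i, and replace dx_i by d F_i = (∂F_i/∂u) du + (∂F_i/∂v) dv.
  For the x component: f_1(F) = 3*u*v + 2*u + 2*v^2; d F_1 = (1) du + (0) dv
  For the y component: f_2(F) = -6*u*v - u - 4*v^2; d F_2 = (3*v) du + (3*u + 4*v) dv
Combining and collecting du, dv coefficients:
  coeff of du: -18*u*v^2 + 2*u - 12*v^3 + 2*v^2
  coeff of dv: -18*u^2*v - 3*u^2 - 36*u*v^2 - 4*u*v - 16*v^3
F^* omega = (-18*u*v^2 + 2*u - 12*v^3 + 2*v^2) du + (-18*u^2*v - 3*u^2 - 36*u*v^2 - 4*u*v - 16*v^3) dv.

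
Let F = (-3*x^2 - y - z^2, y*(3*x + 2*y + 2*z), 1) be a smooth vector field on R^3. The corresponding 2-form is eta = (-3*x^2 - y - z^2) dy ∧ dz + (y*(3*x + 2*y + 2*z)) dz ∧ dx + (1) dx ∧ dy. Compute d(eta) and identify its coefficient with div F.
d(eta) = (-3*x + 4*y + 2*z) dx ∧ dy ∧ dz; div F = -3*x + 4*y + 2*z

For a 2-form in R^3 of the form above, applying d gives a 3-form with coefficient ∂P/∂x + ∂Q/∂y + ∂R/∂z:
  ∂P/∂x = -6*x
  ∂Q/∂y = 3*x + 4*y + 2*z
  ∂R/∂z = 0
Sum = -3*x + 4*y + 2*z, which is exactly div F.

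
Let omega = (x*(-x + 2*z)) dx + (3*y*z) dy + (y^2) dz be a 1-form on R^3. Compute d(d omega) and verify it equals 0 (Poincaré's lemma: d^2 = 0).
d(d omega) = 0

Step 1: d omega = sum_{i<j} (∂f_j/∂x_i - ∂f_i/∂x_j) dx_i ∧ dx_j:
  coeff of dx ∧ dy: 0
  coeff of dx ∧ dz: -2*x
  coeff of dy ∧ dz: -y
Step 2: Apply d again to each 2-form coefficient. The only possible 3-form in R^3 is dx ∧ dy ∧ dz, with coefficient
  ∂(coeff of dy∧dz)/∂x - ∂(coeff of dx∧dz)/∂y + ∂(coeff of dx∧dy)/∂z
  = ∂/∂x (-y) - ∂/∂y (-2*x) + ∂/∂z (0).
Each of these terms simplifies to sums of mixed partials that cancel in pairs. The result is 0 (by equality of mixed partials for smooth functions — Schwarz / Clairaut).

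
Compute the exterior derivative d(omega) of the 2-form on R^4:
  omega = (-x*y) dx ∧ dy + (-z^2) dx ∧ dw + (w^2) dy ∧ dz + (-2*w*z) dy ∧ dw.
d(omega) = (2*z) dx ∧ dz ∧ dw + (4*w) dy ∧ dz ∧ dw

For a 2-form omega = sum_{i<j} g_{ij} dx_i ∧ dx_j, the exterior derivative is
  d(omega) = sum_{i<j} d(g_{ij}) ∧ dx_i ∧ dx_j = sum_{i<j, k} (∂g_{ij}/∂x_k) dx_k ∧ dx_i ∧ dx_j.
Expand each term, using dx_k ∧ dx_i ∧ dx_j = sgn(permutation) dx_{(a)} ∧ dx_{(b)} ∧ dx_{(c)} with (a < b < c) sorted:
  d(-z^2) includes (∂/∂z)(-z^2) dz = (-2*z) dz, which multiplied by dx ∧ dw gives (2*z) dx ∧ dz ∧ dw
  d(w^2) includes (∂/∂w)(w^2) dw = (2*w) dw, which multiplied by dy ∧ dz gives (2*w) dy ∧ dz ∧ dw
  d(-2*w*z) includes (∂/∂z)(-2*w*z) dz = (-2*w) dz, which multiplied by dy ∧ dw gives (2*w) dy ∧ dz ∧ dw
Collecting like 3-forms: d(omega) = (2*z) dx ∧ dz ∧ dw + (4*w) dy ∧ dz ∧ dw.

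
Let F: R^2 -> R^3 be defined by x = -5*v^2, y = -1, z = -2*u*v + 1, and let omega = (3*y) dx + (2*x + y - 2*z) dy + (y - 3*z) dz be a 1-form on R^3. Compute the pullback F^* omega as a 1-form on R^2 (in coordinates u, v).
F^* omega = (4*v*(-3*u*v + 2)) du + (-12*u^2*v + 8*u + 30*v) dv

Using F^*(f dg) = (f ∘ F) d(g ∘ F), substitute each coordinate x_i by F_i(u, v) in f_i, and replace dx_i by d F_i = (∂F_i/∂u) du + (∂F_i/∂v) dv.
  For the x component: f_1(F) = -3; d F_1 = (0) du + (-10*v) dv
  For the y component: f_2(F) = 4*u*v - 10*v^2 - 3; d F_2 = (0) du + (0) dv
  For the z component: f_3(F) = 6*u*v - 4; d F_3 = (-2*v) du + (-2*u) dv
Combining and collecting du, dv coefficients:
  coeff of du: 4*v*(-3*u*v + 2)
  coeff of dv: -12*u^2*v + 8*u + 30*v
F^* omega = (4*v*(-3*u*v + 2)) du + (-12*u^2*v + 8*u + 30*v) dv.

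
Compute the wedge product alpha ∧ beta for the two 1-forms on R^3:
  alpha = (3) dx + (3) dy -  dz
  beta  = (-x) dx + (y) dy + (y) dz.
alpha ∧ beta = (3*x + 3*y) dx ∧ dy + (-x + 3*y) dx ∧ dz + (4*y) dy ∧ dz

Distribute the wedge, using dx_i ∧ dx_j = -dx_j ∧ dx_i and dx_i ∧ dx_i = 0. For each pair (i, j) with i < j, the coefficient of dx_i ∧ dx_j in alpha ∧ beta is (alpha_i * beta_j - alpha_j * beta_i). Collecting: alpha ∧ beta = (3*x + 3*y) dx ∧ dy + (-x + 3*y) dx ∧ dz + (4*y) dy ∧ dz.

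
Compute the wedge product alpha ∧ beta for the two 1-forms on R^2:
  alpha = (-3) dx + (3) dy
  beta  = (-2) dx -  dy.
alpha ∧ beta = (9) dx ∧ dy

Distribute the wedge, using dx_i ∧ dx_j = -dx_j ∧ dx_i and dx_i ∧ dx_i = 0. For each pair (i, j) with i < j, the coefficient of dx_i ∧ dx_j in alpha ∧ beta is (alpha_i * beta_j - alpha_j * beta_i). Collecting: alpha ∧ beta = (9) dx ∧ dy.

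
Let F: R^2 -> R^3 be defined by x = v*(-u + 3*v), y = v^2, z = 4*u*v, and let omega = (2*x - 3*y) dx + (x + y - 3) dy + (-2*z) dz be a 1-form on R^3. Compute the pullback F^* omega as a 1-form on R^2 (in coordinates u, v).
F^* omega = (3*v^2*(-10*u - v)) du + (v*(-30*u^2 - 17*u*v + 26*v^2 - 6)) dv

Using F^*(f dg) = (f ∘ F) d(g ∘ F), substitute each coordinate x_i by F_i(u, v) in f_i, and replace dx_i by d F_i = (∂F_i/∂u) du + (∂F_i/∂v) dv.
  For the x component: f_1(F) = v*(-2*u + 3*v); d F_1 = (-v) du + (-u + 6*v) dv
  For the y component: f_2(F) = -u*v + 4*v^2 - 3; d F_2 = (0) du + (2*v) dv
  For the z component: f_3(F) = -8*u*v; d F_3 = (4*v) du + (4*u) dv
Combining and collecting du, dv coefficients:
  coeff of du: 3*v^2*(-10*u - v)
  coeff of dv: v*(-30*u^2 - 17*u*v + 26*v^2 - 6)
F^* omega = (3*v^2*(-10*u - v)) du + (v*(-30*u^2 - 17*u*v + 26*v^2 - 6)) dv.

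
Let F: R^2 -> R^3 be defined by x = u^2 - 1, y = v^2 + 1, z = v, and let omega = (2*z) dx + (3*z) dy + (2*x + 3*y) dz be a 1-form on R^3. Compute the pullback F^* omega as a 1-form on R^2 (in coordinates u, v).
F^* omega = (4*u*v) du + (2*u^2 + 9*v^2 + 1) dv

Using F^*(f dg) = (f ∘ F) d(g ∘ F), substitute each coordinate x_i by F_i(u, v) in f_i, and replace dx_i by d F_i = (∂F_i/∂u) du + (∂F_i/∂v) dv.
  For the x component: f_1(F) = 2*v; d F_1 = (2*u) du + (0) dv
  For the y component: f_2(F) = 3*v; d F_2 = (0) du + (2*v) dv
  For the z component: f_3(F) = 2*u^2 + 3*v^2 + 1; d F_3 = (0) du + (1) dv
Combining and collecting du, dv coefficients:
  coeff of du: 4*u*v
  coeff of dv: 2*u^2 + 9*v^2 + 1
F^* omega = (4*u*v) du + (2*u^2 + 9*v^2 + 1) dv.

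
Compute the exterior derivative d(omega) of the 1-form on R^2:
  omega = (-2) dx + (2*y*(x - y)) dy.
d(omega) = (2*y) dx ∧ dy

For a 1-form omega = sum_i f_i dx_i, the exterior derivative is
  d(omega) = sum_{i < j} (∂f_j/∂x_i - ∂f_i/∂x_j) dx_i ∧ dx_j.
  coefficient of dx ∧ dy: ∂f_2/∂x - ∂f_1/∂y = ∂(2*y*(x - y))/∂x - ∂(-2)/∂y = 2*y
Assembling: d(omega) = (2*y) dx ∧ dy.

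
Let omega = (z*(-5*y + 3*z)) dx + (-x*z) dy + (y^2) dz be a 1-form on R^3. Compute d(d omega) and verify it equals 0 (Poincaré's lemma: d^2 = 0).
d(d omega) = 0

Step 1: d omega = sum_{i<j} (∂f_j/∂x_i - ∂f_i/∂x_j) dx_i ∧ dx_j:
  coeff of dx ∧ dy: 4*z
  coeff of dx ∧ dz: 5*y - 6*z
  coeff of dy ∧ dz: x + 2*y
Step 2: Apply d again to each 2-form coefficient. The only possible 3-form in R^3 is dx ∧ dy ∧ dz, with coefficient
  ∂(coeff of dy∧dz)/∂x - ∂(coeff of dx∧dz)/∂y + ∂(coeff of dx∧dy)/∂z
  = ∂/∂x (x + 2*y) - ∂/∂y (5*y - 6*z) + ∂/∂z (4*z).
Each of these terms simplifies to sums of mixed partials that cancel in pairs. The result is 0 (by equality of mixed partials for smooth functions — Schwarz / Clairaut).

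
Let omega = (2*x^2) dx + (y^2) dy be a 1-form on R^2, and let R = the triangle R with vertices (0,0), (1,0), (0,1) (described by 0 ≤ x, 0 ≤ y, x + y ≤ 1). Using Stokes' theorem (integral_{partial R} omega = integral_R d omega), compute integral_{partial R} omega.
integral_(partial R) omega = 0

Stokes: integral_partial_R omega = integral_R d omega with d omega = (∂Q/∂x - ∂P/∂y) dx ∧ dy.
  ∂Q/∂x = 0
  ∂P/∂y = 0
  integrand = ∂Q/∂x - ∂P/∂y = 0.
Integrating over R: integral_0^1 integral_0^{1-x} (0) dy dx = 0.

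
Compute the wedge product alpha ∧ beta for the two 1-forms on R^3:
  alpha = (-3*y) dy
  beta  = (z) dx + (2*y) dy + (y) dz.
alpha ∧ beta = (3*y*z) dx ∧ dy + (-3*y^2) dy ∧ dz

Distribute the wedge, using dx_i ∧ dx_j = -dx_j ∧ dx_i and dx_i ∧ dx_i = 0. For each pair (i, j) with i < j, the coefficient of dx_i ∧ dx_j in alpha ∧ beta is (alpha_i * beta_j - alpha_j * beta_i). Collecting: alpha ∧ beta = (3*y*z) dx ∧ dy + (-3*y^2) dy ∧ dz.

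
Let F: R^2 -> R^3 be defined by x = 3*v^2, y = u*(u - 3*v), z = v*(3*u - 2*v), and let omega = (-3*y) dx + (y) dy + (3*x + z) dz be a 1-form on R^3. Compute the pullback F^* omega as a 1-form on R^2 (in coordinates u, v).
F^* omega = (2*u^3 - 9*u^2*v + 18*u*v^2 + 21*v^3) du + (-3*u^3 + 63*u*v^2 - 28*v^3) dv

Using F^*(f dg) = (f ∘ F) d(g ∘ F), substitute each coordinate x_i by F_i(u, v) in f_i, and replace dx_i by d F_i = (∂F_i/∂u) du + (∂F_i/∂v) dv.
  For the x component: f_1(F) = 3*u*(-u + 3*v); d F_1 = (0) du + (6*v) dv
  For the y component: f_2(F) = u*(u - 3*v); d F_2 = (2*u - 3*v) du + (-3*u) dv
  For the z component: f_3(F) = v*(3*u + 7*v); d F_3 = (3*v) du + (3*u - 4*v) dv
Combining and collecting du, dv coefficients:
  coeff of du: 2*u^3 - 9*u^2*v + 18*u*v^2 + 21*v^3
  coeff of dv: -3*u^3 + 63*u*v^2 - 28*v^3
F^* omega = (2*u^3 - 9*u^2*v + 18*u*v^2 + 21*v^3) du + (-3*u^3 + 63*u*v^2 - 28*v^3) dv.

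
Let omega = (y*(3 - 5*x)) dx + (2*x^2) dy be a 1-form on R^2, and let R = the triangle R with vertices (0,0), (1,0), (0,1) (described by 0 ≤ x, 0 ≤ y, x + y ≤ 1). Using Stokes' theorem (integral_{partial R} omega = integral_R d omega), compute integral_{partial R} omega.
integral_(partial R) omega = 0

Stokes: integral_partial_R omega = integral_R d omega with d omega = (∂Q/∂x - ∂P/∂y) dx ∧ dy.
  ∂Q/∂x = 4*x
  ∂P/∂y = 3 - 5*x
  integrand = ∂Q/∂x - ∂P/∂y = 9*x - 3.
Integrating over R: integral_0^1 integral_0^{1-x} (9*x - 3) dy dx = 0.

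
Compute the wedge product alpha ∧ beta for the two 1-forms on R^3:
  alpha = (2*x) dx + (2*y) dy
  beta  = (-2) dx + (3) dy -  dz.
alpha ∧ beta = (6*x + 4*y) dx ∧ dy + (-2*x) dx ∧ dz + (-2*y) dy ∧ dz

Distribute the wedge, using dx_i ∧ dx_j = -dx_j ∧ dx_i and dx_i ∧ dx_i = 0. For each pair (i, j) with i < j, the coefficient of dx_i ∧ dx_j in alpha ∧ beta is (alpha_i * beta_j - alpha_j * beta_i). Collecting: alpha ∧ beta = (6*x + 4*y) dx ∧ dy + (-2*x) dx ∧ dz + (-2*y) dy ∧ dz.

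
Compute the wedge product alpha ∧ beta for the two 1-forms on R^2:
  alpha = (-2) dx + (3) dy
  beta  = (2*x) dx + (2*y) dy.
alpha ∧ beta = (-6*x - 4*y) dx ∧ dy

Distribute the wedge, using dx_i ∧ dx_j = -dx_j ∧ dx_i and dx_i ∧ dx_i = 0. For each pair (i, j) with i < j, the coefficient of dx_i ∧ dx_j in alpha ∧ beta is (alpha_i * beta_j - alpha_j * beta_i). Collecting: alpha ∧ beta = (-6*x - 4*y) dx ∧ dy.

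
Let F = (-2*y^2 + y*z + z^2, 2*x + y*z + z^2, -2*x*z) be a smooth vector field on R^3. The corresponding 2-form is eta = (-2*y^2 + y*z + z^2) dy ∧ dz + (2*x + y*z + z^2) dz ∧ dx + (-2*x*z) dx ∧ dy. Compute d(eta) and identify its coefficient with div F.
d(eta) = (-2*x + z) dx ∧ dy ∧ dz; div F = -2*x + z

For a 2-form in R^3 of the form above, applying d gives a 3-form with coefficient ∂P/∂x + ∂Q/∂y + ∂R/∂z:
  ∂P/∂x = 0
  ∂Q/∂y = z
  ∂R/∂z = -2*x
Sum = -2*x + z, which is exactly div F.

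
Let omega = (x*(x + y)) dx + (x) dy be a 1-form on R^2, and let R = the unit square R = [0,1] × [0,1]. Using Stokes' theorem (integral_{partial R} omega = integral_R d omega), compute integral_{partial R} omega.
integral_(partial R) omega = 1/2

Stokes: integral_partial_R omega = integral_R d omega with d omega = (∂Q/∂x - ∂P/∂y) dx ∧ dy.
  ∂Q/∂x = 1
  ∂P/∂y = x
  integrand = ∂Q/∂x - ∂P/∂y = 1 - x.
Integrating over R: integral_0^1 integral_0^1 (1 - x) dx dy = 1/2.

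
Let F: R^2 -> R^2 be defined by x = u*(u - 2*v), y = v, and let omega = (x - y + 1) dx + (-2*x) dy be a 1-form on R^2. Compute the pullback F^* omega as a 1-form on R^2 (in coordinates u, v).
F^* omega = (2*u^3 - 6*u^2*v + 4*u*v^2 - 2*u*v + 2*u + 2*v^2 - 2*v) du + (2*u*(-u^2 + 2*u*v - u + 3*v - 1)) dv

Using F^*(f dg) = (f ∘ F) d(g ∘ F), substitute each coordinate x_i by F_i(u, v) in f_i, and replace dx_i by d F_i = (∂F_i/∂u) du + (∂F_i/∂v) dv.
  For the x component: f_1(F) = u^2 - 2*u*v - v + 1; d F_1 = (2*u - 2*v) du + (-2*u) dv
  For the y component: f_2(F) = 2*u*(-u + 2*v); d F_2 = (0) du + (1) dv
Combining and collecting du, dv coefficients:
  coeff of du: 2*u^3 - 6*u^2*v + 4*u*v^2 - 2*u*v + 2*u + 2*v^2 - 2*v
  coeff of dv: 2*u*(-u^2 + 2*u*v - u + 3*v - 1)
F^* omega = (2*u^3 - 6*u^2*v + 4*u*v^2 - 2*u*v + 2*u + 2*v^2 - 2*v) du + (2*u*(-u^2 + 2*u*v - u + 3*v - 1)) dv.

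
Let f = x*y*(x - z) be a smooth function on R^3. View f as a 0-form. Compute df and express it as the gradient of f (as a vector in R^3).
df = (y*(2*x - z)) dx + (x*(x - z)) dy + (-x*y) dz; grad f = (y*(2*x - z), x*(x - z), -x*y)

For a 0-form f, d f = (∂f/∂x) dx + (∂f/∂y) dy + (∂f/∂z) dz. The components of the vector representation are exactly the entries of grad f in Cartesian coordinates:
  ∂f/∂x = y*(2*x - z)
  ∂f/∂y = x*(x - z)
  ∂f/∂z = -x*y.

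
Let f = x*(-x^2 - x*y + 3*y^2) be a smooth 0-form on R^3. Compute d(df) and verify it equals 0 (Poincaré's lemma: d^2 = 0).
d(df) = 0

Step 1: df = sum_i (∂f/∂x_i) dx_i = (-3*x^2 - 2*x*y + 3*y^2) dx + (x*(-x + 6*y)) dy + (0) dz.
Step 2: Apply d again. Using the 1-form formula, the coefficient of dx ∧ dy in d(df) is ∂^2 f/∂x ∂y - ∂^2 f/∂y ∂x = (-2*x + 6*y) - (-2*x + 6*y) = 0 (equality of mixed partials for smooth f).
Similarly for dx ∧ dz and dy ∧ dz — all coefficients vanish. So d(df) = 0.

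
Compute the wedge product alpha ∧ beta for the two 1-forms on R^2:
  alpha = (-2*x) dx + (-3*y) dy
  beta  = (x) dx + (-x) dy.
alpha ∧ beta = (x*(2*x + 3*y)) dx ∧ dy

Distribute the wedge, using dx_i ∧ dx_j = -dx_j ∧ dx_i and dx_i ∧ dx_i = 0. For each pair (i, j) with i < j, the coefficient of dx_i ∧ dx_j in alpha ∧ beta is (alpha_i * beta_j - alpha_j * beta_i). Collecting: alpha ∧ beta = (x*(2*x + 3*y)) dx ∧ dy.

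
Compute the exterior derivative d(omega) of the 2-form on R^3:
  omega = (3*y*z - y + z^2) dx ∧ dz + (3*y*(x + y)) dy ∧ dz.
d(omega) = (3*y - 3*z + 1) dx ∧ dy ∧ dz

For a 2-form omega = sum_{i<j} g_{ij} dx_i ∧ dx_j, the exterior derivative is
  d(omega) = sum_{i<j} d(g_{ij}) ∧ dx_i ∧ dx_j = sum_{i<j, k} (∂g_{ij}/∂x_k) dx_k ∧ dx_i ∧ dx_j.
Expand each term, using dx_k ∧ dx_i ∧ dx_j = sgn(permutation) dx_{(a)} ∧ dx_{(b)} ∧ dx_{(c)} with (a < b < c) sorted:
  d(3*y*z - y + z^2) includes (∂/∂y)(3*y*z - y + z^2) dy = (3*z - 1) dy, which multiplied by dx ∧ dz gives (1 - 3*z) dx ∧ dy ∧ dz
  d(3*y*(x + y)) includes (∂/∂x)(3*y*(x + y)) dx = (3*y) dx, which multiplied by dy ∧ dz gives (3*y) dx ∧ dy ∧ dz
Collecting like 3-forms: d(omega) = (3*y - 3*z + 1) dx ∧ dy ∧ dz.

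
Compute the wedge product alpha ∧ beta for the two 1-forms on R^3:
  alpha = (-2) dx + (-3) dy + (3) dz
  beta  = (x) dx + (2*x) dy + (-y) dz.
alpha ∧ beta = (-x) dx ∧ dy + (-3*x + 2*y) dx ∧ dz + (-6*x + 3*y) dy ∧ dz

Distribute the wedge, using dx_i ∧ dx_j = -dx_j ∧ dx_i and dx_i ∧ dx_i = 0. For each pair (i, j) with i < j, the coefficient of dx_i ∧ dx_j in alpha ∧ beta is (alpha_i * beta_j - alpha_j * beta_i). Collecting: alpha ∧ beta = (-x) dx ∧ dy + (-3*x + 2*y) dx ∧ dz + (-6*x + 3*y) dy ∧ dz.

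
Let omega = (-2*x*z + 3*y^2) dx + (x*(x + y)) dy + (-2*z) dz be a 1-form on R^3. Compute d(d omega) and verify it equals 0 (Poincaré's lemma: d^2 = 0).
d(d omega) = 0

Step 1: d omega = sum_{i<j} (∂f_j/∂x_i - ∂f_i/∂x_j) dx_i ∧ dx_j:
  coeff of dx ∧ dy: 2*x - 5*y
  coeff of dx ∧ dz: 2*x
  coeff of dy ∧ dz: 0
Step 2: Apply d again to each 2-form coefficient. The only possible 3-form in R^3 is dx ∧ dy ∧ dz, with coefficient
  ∂(coeff of dy∧dz)/∂x - ∂(coeff of dx∧dz)/∂y + ∂(coeff of dx∧dy)/∂z
  = ∂/∂x (0) - ∂/∂y (2*x) + ∂/∂z (2*x - 5*y).
Each of these terms simplifies to sums of mixed partials that cancel in pairs. The result is 0 (by equality of mixed partials for smooth functions — Schwarz / Clairaut).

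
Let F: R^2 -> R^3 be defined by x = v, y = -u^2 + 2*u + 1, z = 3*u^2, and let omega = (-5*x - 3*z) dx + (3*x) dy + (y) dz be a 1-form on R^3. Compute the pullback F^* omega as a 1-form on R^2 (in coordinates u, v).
F^* omega = (-6*u^3 + 12*u^2 - 6*u*v + 6*u + 6*v) du + (-9*u^2 - 5*v) dv

Using F^*(f dg) = (f ∘ F) d(g ∘ F), substitute each coordinate x_i by F_i(u, v) in f_i, and replace dx_i by d F_i = (∂F_i/∂u) du + (∂F_i/∂v) dv.
  For the x component: f_1(F) = -9*u^2 - 5*v; d F_1 = (0) du + (1) dv
  For the y component: f_2(F) = 3*v; d F_2 = (2 - 2*u) du + (0) dv
  For the z component: f_3(F) = -u^2 + 2*u + 1; d F_3 = (6*u) du + (0) dv
Combining and collecting du, dv coefficients:
  coeff of du: -6*u^3 + 12*u^2 - 6*u*v + 6*u + 6*v
  coeff of dv: -9*u^2 - 5*v
F^* omega = (-6*u^3 + 12*u^2 - 6*u*v + 6*u + 6*v) du + (-9*u^2 - 5*v) dv.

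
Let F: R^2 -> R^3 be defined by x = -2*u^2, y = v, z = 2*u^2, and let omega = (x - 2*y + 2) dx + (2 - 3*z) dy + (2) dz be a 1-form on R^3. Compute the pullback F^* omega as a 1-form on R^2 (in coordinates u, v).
F^* omega = (8*u*(u^2 + v)) du + (2 - 6*u^2) dv

Using F^*(f dg) = (f ∘ F) d(g ∘ F), substitute each coordinate x_i by F_i(u, v) in f_i, and replace dx_i by d F_i = (∂F_i/∂u) du + (∂F_i/∂v) dv.
  For the x component: f_1(F) = -2*u^2 - 2*v + 2; d F_1 = (-4*u) du + (0) dv
  For the y component: f_2(F) = 2 - 6*u^2; d F_2 = (0) du + (1) dv
  For the z component: f_3(F) = 2; d F_3 = (4*u) du + (0) dv
Combining and collecting du, dv coefficients:
  coeff of du: 8*u*(u^2 + v)
  coeff of dv: 2 - 6*u^2
F^* omega = (8*u*(u^2 + v)) du + (2 - 6*u^2) dv.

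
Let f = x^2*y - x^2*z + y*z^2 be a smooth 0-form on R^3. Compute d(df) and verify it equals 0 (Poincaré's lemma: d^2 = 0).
d(df) = 0

Step 1: df = sum_i (∂f/∂x_i) dx_i = (2*x*(y - z)) dx + (x^2 + z^2) dy + (-x^2 + 2*y*z) dz.
Step 2: Apply d again. Using the 1-form formula, the coefficient of dx ∧ dy in d(df) is ∂^2 f/∂x ∂y - ∂^2 f/∂y ∂x = (2*x) - (2*x) = 0 (equality of mixed partials for smooth f).
Similarly for dx ∧ dz and dy ∧ dz — all coefficients vanish. So d(df) = 0.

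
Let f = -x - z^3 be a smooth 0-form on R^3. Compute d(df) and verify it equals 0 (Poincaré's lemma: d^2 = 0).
d(df) = 0

Step 1: df = sum_i (∂f/∂x_i) dx_i = (-1) dx + (0) dy + (-3*z^2) dz.
Step 2: Apply d again. Using the 1-form formula, the coefficient of dx ∧ dy in d(df) is ∂^2 f/∂x ∂y - ∂^2 f/∂y ∂x = (0) - (0) = 0 (equality of mixed partials for smooth f).
Similarly for dx ∧ dz and dy ∧ dz — all coefficients vanish. So d(df) = 0.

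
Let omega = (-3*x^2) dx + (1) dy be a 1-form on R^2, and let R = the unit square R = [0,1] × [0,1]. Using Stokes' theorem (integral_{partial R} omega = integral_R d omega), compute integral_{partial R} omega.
integral_(partial R) omega = 0

Stokes: integral_partial_R omega = integral_R d omega with d omega = (∂Q/∂x - ∂P/∂y) dx ∧ dy.
  ∂Q/∂x = 0
  ∂P/∂y = 0
  integrand = ∂Q/∂x - ∂P/∂y = 0.
Integrating over R: integral_0^1 integral_0^1 (0) dx dy = 0.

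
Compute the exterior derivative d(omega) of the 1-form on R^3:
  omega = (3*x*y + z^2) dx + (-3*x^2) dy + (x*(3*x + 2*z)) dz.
d(omega) = (-9*x) dx ∧ dy + (6*x) dx ∧ dz

For a 1-form omega = sum_i f_i dx_i, the exterior derivative is
  d(omega) = sum_{i < j} (∂f_j/∂x_i - ∂f_i/∂x_j) dx_i ∧ dx_j.
  coefficient of dx ∧ dy: ∂f_2/∂x - ∂f_1/∂y = ∂(-3*x^2)/∂x - ∂(3*x*y + z^2)/∂y = -9*x
  coefficient of dx ∧ dz: ∂f_3/∂x - ∂f_1/∂z = ∂(x*(3*x + 2*z))/∂x - ∂(3*x*y + z^2)/∂z = 6*x
Assembling: d(omega) = (-9*x) dx ∧ dy + (6*x) dx ∧ dz.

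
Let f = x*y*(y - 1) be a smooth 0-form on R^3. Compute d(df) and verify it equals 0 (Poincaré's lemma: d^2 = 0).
d(df) = 0

Step 1: df = sum_i (∂f/∂x_i) dx_i = (y*(y - 1)) dx + (x*(2*y - 1)) dy + (0) dz.
Step 2: Apply d again. Using the 1-form formula, the coefficient of dx ∧ dy in d(df) is ∂^2 f/∂x ∂y - ∂^2 f/∂y ∂x = (2*y - 1) - (2*y - 1) = 0 (equality of mixed partials for smooth f).
Similarly for dx ∧ dz and dy ∧ dz — all coefficients vanish. So d(df) = 0.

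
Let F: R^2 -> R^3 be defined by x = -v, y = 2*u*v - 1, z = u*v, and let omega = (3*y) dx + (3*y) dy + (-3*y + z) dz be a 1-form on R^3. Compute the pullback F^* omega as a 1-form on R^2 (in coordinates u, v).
F^* omega = (v*(7*u*v - 3)) du + (7*u^2*v - 6*u*v - 3*u + 3) dv

Using F^*(f dg) = (f ∘ F) d(g ∘ F), substitute each coordinate x_i by F_i(u, v) in f_i, and replace dx_i by d F_i = (∂F_i/∂u) du + (∂F_i/∂v) dv.
  For the x component: f_1(F) = 6*u*v - 3; d F_1 = (0) du + (-1) dv
  For the y component: f_2(F) = 6*u*v - 3; d F_2 = (2*v) du + (2*u) dv
  For the z component: f_3(F) = -5*u*v + 3; d F_3 = (v) du + (u) dv
Combining and collecting du, dv coefficients:
  coeff of du: v*(7*u*v - 3)
  coeff of dv: 7*u^2*v - 6*u*v - 3*u + 3
F^* omega = (v*(7*u*v - 3)) du + (7*u^2*v - 6*u*v - 3*u + 3) dv.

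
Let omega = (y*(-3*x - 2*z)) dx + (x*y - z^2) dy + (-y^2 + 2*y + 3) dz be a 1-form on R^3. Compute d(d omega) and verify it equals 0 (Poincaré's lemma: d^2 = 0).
d(d omega) = 0

Step 1: d omega = sum_{i<j} (∂f_j/∂x_i - ∂f_i/∂x_j) dx_i ∧ dx_j:
  coeff of dx ∧ dy: 3*x + y + 2*z
  coeff of dx ∧ dz: 2*y
  coeff of dy ∧ dz: -2*y + 2*z + 2
Step 2: Apply d again to each 2-form coefficient. The only possible 3-form in R^3 is dx ∧ dy ∧ dz, with coefficient
  ∂(coeff of dy∧dz)/∂x - ∂(coeff of dx∧dz)/∂y + ∂(coeff of dx∧dy)/∂z
  = ∂/∂x (-2*y + 2*z + 2) - ∂/∂y (2*y) + ∂/∂z (3*x + y + 2*z).
Each of these terms simplifies to sums of mixed partials that cancel in pairs. The result is 0 (by equality of mixed partials for smooth functions — Schwarz / Clairaut).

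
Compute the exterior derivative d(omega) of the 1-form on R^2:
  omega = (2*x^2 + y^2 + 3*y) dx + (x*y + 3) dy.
d(omega) = (-y - 3) dx ∧ dy

For a 1-form omega = sum_i f_i dx_i, the exterior derivative is
  d(omega) = sum_{i < j} (∂f_j/∂x_i - ∂f_i/∂x_j) dx_i ∧ dx_j.
  coefficient of dx ∧ dy: ∂f_2/∂x - ∂f_1/∂y = ∂(x*y + 3)/∂x - ∂(2*x^2 + y^2 + 3*y)/∂y = -y - 3
Assembling: d(omega) = (-y - 3) dx ∧ dy.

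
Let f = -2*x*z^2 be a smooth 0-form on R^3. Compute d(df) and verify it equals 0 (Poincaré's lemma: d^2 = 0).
d(df) = 0

Step 1: df = sum_i (∂f/∂x_i) dx_i = (-2*z^2) dx + (0) dy + (-4*x*z) dz.
Step 2: Apply d again. Using the 1-form formula, the coefficient of dx ∧ dy in d(df) is ∂^2 f/∂x ∂y - ∂^2 f/∂y ∂x = (0) - (0) = 0 (equality of mixed partials for smooth f).
Similarly for dx ∧ dz and dy ∧ dz — all coefficients vanish. So d(df) = 0.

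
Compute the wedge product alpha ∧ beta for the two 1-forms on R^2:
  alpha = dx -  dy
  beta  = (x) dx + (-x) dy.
alpha ∧ beta = 0

Distribute the wedge, using dx_i ∧ dx_j = -dx_j ∧ dx_i and dx_i ∧ dx_i = 0. For each pair (i, j) with i < j, the coefficient of dx_i ∧ dx_j in alpha ∧ beta is (alpha_i * beta_j - alpha_j * beta_i). Collecting: alpha ∧ beta = 0.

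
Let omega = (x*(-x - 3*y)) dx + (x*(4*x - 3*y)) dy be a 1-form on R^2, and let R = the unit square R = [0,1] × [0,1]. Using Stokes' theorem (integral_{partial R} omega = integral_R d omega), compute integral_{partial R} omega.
integral_(partial R) omega = 4

Stokes: integral_partial_R omega = integral_R d omega with d omega = (∂Q/∂x - ∂P/∂y) dx ∧ dy.
  ∂Q/∂x = 8*x - 3*y
  ∂P/∂y = -3*x
  integrand = ∂Q/∂x - ∂P/∂y = 11*x - 3*y.
Integrating over R: integral_0^1 integral_0^1 (11*x - 3*y) dx dy = 4.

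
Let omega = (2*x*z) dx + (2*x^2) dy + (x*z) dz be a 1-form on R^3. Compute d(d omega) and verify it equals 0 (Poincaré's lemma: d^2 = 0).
d(d omega) = 0

Step 1: d omega = sum_{i<j} (∂f_j/∂x_i - ∂f_i/∂x_j) dx_i ∧ dx_j:
  coeff of dx ∧ dy: 4*x
  coeff of dx ∧ dz: -2*x + z
  coeff of dy ∧ dz: 0
Step 2: Apply d again to each 2-form coefficient. The only possible 3-form in R^3 is dx ∧ dy ∧ dz, with coefficient
  ∂(coeff of dy∧dz)/∂x - ∂(coeff of dx∧dz)/∂y + ∂(coeff of dx∧dy)/∂z
  = ∂/∂x (0) - ∂/∂y (-2*x + z) + ∂/∂z (4*x).
Each of these terms simplifies to sums of mixed partials that cancel in pairs. The result is 0 (by equality of mixed partials for smooth functions — Schwarz / Clairaut).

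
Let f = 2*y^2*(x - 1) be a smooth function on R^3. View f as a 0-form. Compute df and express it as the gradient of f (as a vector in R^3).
df = (2*y^2) dx + (4*y*(x - 1)) dy + (0) dz; grad f = (2*y^2, 4*y*(x - 1), 0)

For a 0-form f, d f = (∂f/∂x) dx + (∂f/∂y) dy + (∂f/∂z) dz. The components of the vector representation are exactly the entries of grad f in Cartesian coordinates:
  ∂f/∂x = 2*y^2
  ∂f/∂y = 4*y*(x - 1)
  ∂f/∂z = 0.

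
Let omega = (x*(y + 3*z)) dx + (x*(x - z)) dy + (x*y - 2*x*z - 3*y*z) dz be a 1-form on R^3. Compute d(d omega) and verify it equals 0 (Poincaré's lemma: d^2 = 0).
d(d omega) = 0

Step 1: d omega = sum_{i<j} (∂f_j/∂x_i - ∂f_i/∂x_j) dx_i ∧ dx_j:
  coeff of dx ∧ dy: x - z
  coeff of dx ∧ dz: -3*x + y - 2*z
  coeff of dy ∧ dz: 2*x - 3*z
Step 2: Apply d again to each 2-form coefficient. The only possible 3-form in R^3 is dx ∧ dy ∧ dz, with coefficient
  ∂(coeff of dy∧dz)/∂x - ∂(coeff of dx∧dz)/∂y + ∂(coeff of dx∧dy)/∂z
  = ∂/∂x (2*x - 3*z) - ∂/∂y (-3*x + y - 2*z) + ∂/∂z (x - z).
Each of these terms simplifies to sums of mixed partials that cancel in pairs. The result is 0 (by equality of mixed partials for smooth functions — Schwarz / Clairaut).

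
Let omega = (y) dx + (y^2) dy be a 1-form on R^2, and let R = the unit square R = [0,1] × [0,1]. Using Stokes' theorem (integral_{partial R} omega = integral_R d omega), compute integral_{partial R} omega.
integral_(partial R) omega = -1

Stokes: integral_partial_R omega = integral_R d omega with d omega = (∂Q/∂x - ∂P/∂y) dx ∧ dy.
  ∂Q/∂x = 0
  ∂P/∂y = 1
  integrand = ∂Q/∂x - ∂P/∂y = -1.
Integrating over R: integral_0^1 integral_0^1 (-1) dx dy = -1.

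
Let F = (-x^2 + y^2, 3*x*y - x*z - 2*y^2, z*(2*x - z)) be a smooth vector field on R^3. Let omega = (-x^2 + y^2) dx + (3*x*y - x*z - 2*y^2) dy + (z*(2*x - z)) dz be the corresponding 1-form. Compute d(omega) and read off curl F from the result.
d(omega) = (x) dy ∧ dz + (-2*z) dz ∧ dx + (y - z) dx ∧ dy; curl F = (x, -2*z, y - z)

d omega = sum_{i<j} (∂f_j/∂x_i - ∂f_i/∂x_j) dx_i ∧ dx_j. Under the identification (dy ∧ dz, dz ∧ dx, dx ∧ dy) ↔ (e_x, e_y, e_z), the coefficients are exactly the components of curl F. Compute:
  ∂R/∂y - ∂Q/∂z = (0) - (-x) = x
  ∂P/∂z - ∂R/∂x = (0) - (2*z) = -2*z
  ∂Q/∂x - ∂P/∂y = (3*y - z) - (2*y) = y - z.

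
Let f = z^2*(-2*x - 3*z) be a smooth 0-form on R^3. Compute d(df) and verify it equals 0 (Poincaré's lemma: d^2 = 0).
d(df) = 0

Step 1: df = sum_i (∂f/∂x_i) dx_i = (-2*z^2) dx + (0) dy + (z*(-4*x - 9*z)) dz.
Step 2: Apply d again. Using the 1-form formula, the coefficient of dx ∧ dy in d(df) is ∂^2 f/∂x ∂y - ∂^2 f/∂y ∂x = (0) - (0) = 0 (equality of mixed partials for smooth f).
Similarly for dx ∧ dz and dy ∧ dz — all coefficients vanish. So d(df) = 0.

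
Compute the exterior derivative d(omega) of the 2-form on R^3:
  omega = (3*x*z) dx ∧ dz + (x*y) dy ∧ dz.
d(omega) = (y) dx ∧ dy ∧ dz

For a 2-form omega = sum_{i<j} g_{ij} dx_i ∧ dx_j, the exterior derivative is
  d(omega) = sum_{i<j} d(g_{ij}) ∧ dx_i ∧ dx_j = sum_{i<j, k} (∂g_{ij}/∂x_k) dx_k ∧ dx_i ∧ dx_j.
Expand each term, using dx_k ∧ dx_i ∧ dx_j = sgn(permutation) dx_{(a)} ∧ dx_{(b)} ∧ dx_{(c)} with (a < b < c) sorted:
  d(x*y) includes (∂/∂x)(x*y) dx = (y) dx, which multiplied by dy ∧ dz gives (y) dx ∧ dy ∧ dz
Collecting like 3-forms: d(omega) = (y) dx ∧ dy ∧ dz.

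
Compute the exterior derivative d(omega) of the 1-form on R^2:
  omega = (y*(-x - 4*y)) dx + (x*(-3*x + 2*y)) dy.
d(omega) = (-5*x + 10*y) dx ∧ dy

For a 1-form omega = sum_i f_i dx_i, the exterior derivative is
  d(omega) = sum_{i < j} (∂f_j/∂x_i - ∂f_i/∂x_j) dx_i ∧ dx_j.
  coefficient of dx ∧ dy: ∂f_2/∂x - ∂f_1/∂y = ∂(x*(-3*x + 2*y))/∂x - ∂(y*(-x - 4*y))/∂y = -5*x + 10*y
Assembling: d(omega) = (-5*x + 10*y) dx ∧ dy.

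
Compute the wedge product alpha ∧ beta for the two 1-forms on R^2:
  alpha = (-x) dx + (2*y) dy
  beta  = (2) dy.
alpha ∧ beta = (-2*x) dx ∧ dy

Distribute the wedge, using dx_i ∧ dx_j = -dx_j ∧ dx_i and dx_i ∧ dx_i = 0. For each pair (i, j) with i < j, the coefficient of dx_i ∧ dx_j in alpha ∧ beta is (alpha_i * beta_j - alpha_j * beta_i). Collecting: alpha ∧ beta = (-2*x) dx ∧ dy.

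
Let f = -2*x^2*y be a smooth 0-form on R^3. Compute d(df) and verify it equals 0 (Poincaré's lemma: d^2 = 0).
d(df) = 0

Step 1: df = sum_i (∂f/∂x_i) dx_i = (-4*x*y) dx + (-2*x^2) dy + (0) dz.
Step 2: Apply d again. Using the 1-form formula, the coefficient of dx ∧ dy in d(df) is ∂^2 f/∂x ∂y - ∂^2 f/∂y ∂x = (-4*x) - (-4*x) = 0 (equality of mixed partials for smooth f).
Similarly for dx ∧ dz and dy ∧ dz — all coefficients vanish. So d(df) = 0.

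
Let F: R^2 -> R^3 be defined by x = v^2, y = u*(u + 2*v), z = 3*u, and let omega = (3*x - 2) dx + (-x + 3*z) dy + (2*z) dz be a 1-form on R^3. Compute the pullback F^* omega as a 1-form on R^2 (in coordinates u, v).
F^* omega = (18*u^2 - 2*u*v^2 + 18*u*v + 18*u - 2*v^3) du + (18*u^2 - 2*u*v^2 + 6*v^3 - 4*v) dv

Using F^*(f dg) = (f ∘ F) d(g ∘ F), substitute each coordinate x_i by F_i(u, v) in f_i, and replace dx_i by d F_i = (∂F_i/∂u) du + (∂F_i/∂v) dv.
  For the x component: f_1(F) = 3*v^2 - 2; d F_1 = (0) du + (2*v) dv
  For the y component: f_2(F) = 9*u - v^2; d F_2 = (2*u + 2*v) du + (2*u) dv
  For the z component: f_3(F) = 6*u; d F_3 = (3) du + (0) dv
Combining and collecting du, dv coefficients:
  coeff of du: 18*u^2 - 2*u*v^2 + 18*u*v + 18*u - 2*v^3
  coeff of dv: 18*u^2 - 2*u*v^2 + 6*v^3 - 4*v
F^* omega = (18*u^2 - 2*u*v^2 + 18*u*v + 18*u - 2*v^3) du + (18*u^2 - 2*u*v^2 + 6*v^3 - 4*v) dv.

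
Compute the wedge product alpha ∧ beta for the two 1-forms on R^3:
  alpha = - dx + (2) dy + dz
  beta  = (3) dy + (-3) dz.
alpha ∧ beta = (-3) dx ∧ dy + (3) dx ∧ dz + (-9) dy ∧ dz

Distribute the wedge, using dx_i ∧ dx_j = -dx_j ∧ dx_i and dx_i ∧ dx_i = 0. For each pair (i, j) with i < j, the coefficient of dx_i ∧ dx_j in alpha ∧ beta is (alpha_i * beta_j - alpha_j * beta_i). Collecting: alpha ∧ beta = (-3) dx ∧ dy + (3) dx ∧ dz + (-9) dy ∧ dz.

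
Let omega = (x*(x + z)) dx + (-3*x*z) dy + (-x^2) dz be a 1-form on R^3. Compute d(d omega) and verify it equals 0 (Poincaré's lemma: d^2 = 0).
d(d omega) = 0

Step 1: d omega = sum_{i<j} (∂f_j/∂x_i - ∂f_i/∂x_j) dx_i ∧ dx_j:
  coeff of dx ∧ dy: -3*z
  coeff of dx ∧ dz: -3*x
  coeff of dy ∧ dz: 3*x
Step 2: Apply d again to each 2-form coefficient. The only possible 3-form in R^3 is dx ∧ dy ∧ dz, with coefficient
  ∂(coeff of dy∧dz)/∂x - ∂(coeff of dx∧dz)/∂y + ∂(coeff of dx∧dy)/∂z
  = ∂/∂x (3*x) - ∂/∂y (-3*x) + ∂/∂z (-3*z).
Each of these terms simplifies to sums of mixed partials that cancel in pairs. The result is 0 (by equality of mixed partials for smooth functions — Schwarz / Clairaut).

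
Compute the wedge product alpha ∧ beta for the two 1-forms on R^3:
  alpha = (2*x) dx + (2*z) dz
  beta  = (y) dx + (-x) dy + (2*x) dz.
alpha ∧ beta = (-2*x^2) dx ∧ dy + (4*x^2 - 2*y*z) dx ∧ dz + (2*x*z) dy ∧ dz

Distribute the wedge, using dx_i ∧ dx_j = -dx_j ∧ dx_i and dx_i ∧ dx_i = 0. For each pair (i, j) with i < j, the coefficient of dx_i ∧ dx_j in alpha ∧ beta is (alpha_i * beta_j - alpha_j * beta_i). Collecting: alpha ∧ beta = (-2*x^2) dx ∧ dy + (4*x^2 - 2*y*z) dx ∧ dz + (2*x*z) dy ∧ dz.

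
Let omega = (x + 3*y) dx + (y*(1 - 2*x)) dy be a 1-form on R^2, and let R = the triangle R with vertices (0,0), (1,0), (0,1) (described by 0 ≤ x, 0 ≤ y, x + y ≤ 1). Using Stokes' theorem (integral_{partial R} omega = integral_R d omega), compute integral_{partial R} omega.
integral_(partial R) omega = -11/6

Stokes: integral_partial_R omega = integral_R d omega with d omega = (∂Q/∂x - ∂P/∂y) dx ∧ dy.
  ∂Q/∂x = -2*y
  ∂P/∂y = 3
  integrand = ∂Q/∂x - ∂P/∂y = -2*y - 3.
Integrating over R: integral_0^1 integral_0^{1-x} (-2*y - 3) dy dx = -11/6.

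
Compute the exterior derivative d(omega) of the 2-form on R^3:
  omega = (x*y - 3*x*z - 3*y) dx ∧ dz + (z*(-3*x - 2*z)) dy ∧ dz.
d(omega) = (-x - 3*z + 3) dx ∧ dy ∧ dz

For a 2-form omega = sum_{i<j} g_{ij} dx_i ∧ dx_j, the exterior derivative is
  d(omega) = sum_{i<j} d(g_{ij}) ∧ dx_i ∧ dx_j = sum_{i<j, k} (∂g_{ij}/∂x_k) dx_k ∧ dx_i ∧ dx_j.
Expand each term, using dx_k ∧ dx_i ∧ dx_j = sgn(permutation) dx_{(a)} ∧ dx_{(b)} ∧ dx_{(c)} with (a < b < c) sorted:
  d(x*y - 3*x*z - 3*y) includes (∂/∂y)(x*y - 3*x*z - 3*y) dy = (x - 3) dy, which multiplied by dx ∧ dz gives (3 - x) dx ∧ dy ∧ dz
  d(z*(-3*x - 2*z)) includes (∂/∂x)(z*(-3*x - 2*z)) dx = (-3*z) dx, which multiplied by dy ∧ dz gives (-3*z) dx ∧ dy ∧ dz
Collecting like 3-forms: d(omega) = (-x - 3*z + 3) dx ∧ dy ∧ dz.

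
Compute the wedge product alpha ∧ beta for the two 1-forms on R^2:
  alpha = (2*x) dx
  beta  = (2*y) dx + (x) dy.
alpha ∧ beta = (2*x^2) dx ∧ dy

Distribute the wedge, using dx_i ∧ dx_j = -dx_j ∧ dx_i and dx_i ∧ dx_i = 0. For each pair (i, j) with i < j, the coefficient of dx_i ∧ dx_j in alpha ∧ beta is (alpha_i * beta_j - alpha_j * beta_i). Collecting: alpha ∧ beta = (2*x^2) dx ∧ dy.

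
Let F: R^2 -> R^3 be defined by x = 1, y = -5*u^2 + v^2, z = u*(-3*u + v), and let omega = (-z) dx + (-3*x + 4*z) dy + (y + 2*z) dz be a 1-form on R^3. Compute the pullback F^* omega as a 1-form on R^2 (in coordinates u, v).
F^* omega = (186*u^3 - 63*u^2*v - 4*u*v^2 + 30*u + v^3) du + (-11*u^3 - 22*u^2*v + 9*u*v^2 - 6*v) dv

Using F^*(f dg) = (f ∘ F) d(g ∘ F), substitute each coordinate x_i by F_i(u, v) in f_i, and replace dx_i by d F_i = (∂F_i/∂u) du + (∂F_i/∂v) dv.
  For the x component: f_1(F) = u*(3*u - v); d F_1 = (0) du + (0) dv
  For the y component: f_2(F) = -12*u^2 + 4*u*v - 3; d F_2 = (-10*u) du + (2*v) dv
  For the z component: f_3(F) = -11*u^2 + 2*u*v + v^2; d F_3 = (-6*u + v) du + (u) dv
Combining and collecting du, dv coefficients:
  coeff of du: 186*u^3 - 63*u^2*v - 4*u*v^2 + 30*u + v^3
  coeff of dv: -11*u^3 - 22*u^2*v + 9*u*v^2 - 6*v
F^* omega = (186*u^3 - 63*u^2*v - 4*u*v^2 + 30*u + v^3) du + (-11*u^3 - 22*u^2*v + 9*u*v^2 - 6*v) dv.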